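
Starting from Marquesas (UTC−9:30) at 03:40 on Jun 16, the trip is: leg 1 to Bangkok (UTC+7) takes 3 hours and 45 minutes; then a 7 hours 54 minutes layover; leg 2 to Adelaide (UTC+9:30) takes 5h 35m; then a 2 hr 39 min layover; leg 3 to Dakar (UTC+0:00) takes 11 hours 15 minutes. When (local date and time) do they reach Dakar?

Convert departure to UTC: 03:40 + 9:30 = 13:10 UTC on Jun 16.
Add 3 hours and 45 minutes leg 1 → 16:55 UTC.
Add 7 hours and 54 minutes layover in Bangkok → 00:49 UTC (Jun 17).
Add 5 hours and 35 minutes leg 2 → 06:24 UTC.
Add 2 hours 39 minutes layover in Adelaide → 09:03 UTC.
Add 11 hours and 15 minutes leg 3 → 20:18 UTC.
Dakar is UTC+0, so local arrival is the same: 20:18 on Jun 17.

20:18 on June 17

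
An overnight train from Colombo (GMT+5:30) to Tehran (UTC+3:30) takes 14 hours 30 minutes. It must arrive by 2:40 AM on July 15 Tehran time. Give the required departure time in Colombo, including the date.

2:10 PM on Jul 14

Target arrival in UTC: 2:40 AM − 3:30 = 11:10 PM on Jul 14.
Subtract 14 hours 30 minutes → departure 8:40 AM UTC on Jul 14.
Colombo is UTC+5:30: 8:40 AM + 5:30 = 2:10 PM on Jul 14.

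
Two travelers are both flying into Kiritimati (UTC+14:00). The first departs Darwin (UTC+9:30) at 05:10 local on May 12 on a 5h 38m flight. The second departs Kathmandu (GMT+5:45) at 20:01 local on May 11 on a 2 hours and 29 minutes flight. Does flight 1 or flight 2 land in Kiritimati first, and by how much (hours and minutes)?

Flight 1 in UTC: 05:10 − 9:30 = 19:40 on May 11.
+5 hours and 38 minutes → arrive 01:18 UTC on May 12.
Flight 2 in UTC: 20:01 − 5:45 = 14:16 on May 11.
+2 hours and 29 minutes → arrive 16:45 UTC on May 11.
Flight 2 lands earlier by 8 hours 33 minutes.

the second, by 8 hours 33 minutes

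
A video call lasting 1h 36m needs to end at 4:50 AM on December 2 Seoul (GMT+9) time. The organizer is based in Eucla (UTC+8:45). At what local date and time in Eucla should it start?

Target end time in UTC: 4:50 AM − 9:00 = 7:50 PM on Dec 1.
Subtract 1 hour 36 minutes → start 6:14 PM UTC on Dec 1.
Eucla is UTC+8:45: 6:14 PM + 8:45 = 2:59 AM on Dec 2.

2:59 AM on Dec 2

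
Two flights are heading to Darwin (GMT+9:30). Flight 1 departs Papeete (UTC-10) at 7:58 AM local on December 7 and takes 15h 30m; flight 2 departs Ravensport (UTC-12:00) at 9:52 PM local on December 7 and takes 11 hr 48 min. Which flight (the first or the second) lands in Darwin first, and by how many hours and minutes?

Flight 1 in UTC: 7:58 AM + 10:00 = 5:58 PM on Dec 7.
+15 hours and 30 minutes → arrive 9:28 AM UTC on Dec 8.
Flight 2 in UTC: 9:52 PM + 12:00 = 9:52 AM on Dec 8.
+11 hours and 48 minutes → arrive 9:40 PM UTC on Dec 8.
Flight 1 lands earlier by 12 hours 12 minutes.

the first, by 12 hours 12 minutes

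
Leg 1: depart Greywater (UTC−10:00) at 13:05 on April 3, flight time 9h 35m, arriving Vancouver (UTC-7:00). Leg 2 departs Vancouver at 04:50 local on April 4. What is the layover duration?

Convert departure to UTC: 13:05 + 10:00 = 23:05 UTC on Apr 3.
Add 9 hours and 35 minutes flight time → 08:40 UTC (Apr 4).
Vancouver is UTC−7:00, so local arrival = 08:40 − 7:00 = 01:40 on Apr 4.
Layover = 04:50 − 01:40 = 3 hours 10 minutes.

3 hours 10 minutes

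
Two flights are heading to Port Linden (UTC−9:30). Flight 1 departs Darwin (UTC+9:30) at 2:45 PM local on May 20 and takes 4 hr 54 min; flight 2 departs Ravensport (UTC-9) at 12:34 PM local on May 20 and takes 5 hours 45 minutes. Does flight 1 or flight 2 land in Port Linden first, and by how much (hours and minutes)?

Flight 1 in UTC: 2:45 PM − 9:30 = 5:15 AM on May 20.
+4 hours and 54 minutes → arrive 10:09 AM UTC on May 20.
Flight 2 in UTC: 12:34 PM + 9:00 = 9:34 PM on May 20.
+5 hours and 45 minutes → arrive 3:19 AM UTC on May 21.
Flight 1 lands earlier by 17 hours 10 minutes.

the first, by 17 hours 10 minutes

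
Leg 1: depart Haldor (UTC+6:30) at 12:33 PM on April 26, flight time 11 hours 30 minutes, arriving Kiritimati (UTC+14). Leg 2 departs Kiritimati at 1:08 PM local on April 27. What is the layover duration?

Convert departure to UTC: 12:33 PM − 6:30 = 6:03 AM UTC on Apr 26.
Add 11 hours and 30 minutes flight time → 5:33 PM UTC.
Kiritimati is UTC+14:00, so local arrival = 5:33 PM + 14:00 = 7:33 AM on Apr 27.
Layover = 1:08 PM − 7:33 AM = 5 hours 35 minutes.

5 hours 35 minutes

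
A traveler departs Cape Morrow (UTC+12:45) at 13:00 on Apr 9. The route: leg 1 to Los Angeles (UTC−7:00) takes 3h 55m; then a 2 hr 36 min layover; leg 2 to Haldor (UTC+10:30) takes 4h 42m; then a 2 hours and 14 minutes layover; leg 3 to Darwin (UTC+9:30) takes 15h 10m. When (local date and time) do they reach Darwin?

Convert departure to UTC: 13:00 − 12:45 = 00:15 UTC on Apr 9.
Add 3 hours 55 minutes leg 1 → 04:10 UTC.
Add 2 hours 36 minutes layover in Los Angeles → 06:46 UTC.
Add 4 hours 42 minutes leg 2 → 11:28 UTC.
Add 2 hours 14 minutes layover in Haldor → 13:42 UTC.
Add 15 hours and 10 minutes leg 3 → 04:52 UTC (Apr 10).
Darwin is UTC+9:30, so local arrival = 04:52 + 9:30 = 14:22 on Apr 10.

14:22 on April 10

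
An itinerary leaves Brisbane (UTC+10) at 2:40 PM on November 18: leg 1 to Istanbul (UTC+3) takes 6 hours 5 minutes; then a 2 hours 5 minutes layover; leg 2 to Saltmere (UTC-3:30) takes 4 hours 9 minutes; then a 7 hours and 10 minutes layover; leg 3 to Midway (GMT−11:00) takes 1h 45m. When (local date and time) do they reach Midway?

2:54 PM on November 18

Convert departure to UTC: 2:40 PM − 10:00 = 4:40 AM UTC on Nov 18.
Add 6 hours 5 minutes leg 1 → 10:45 AM UTC.
Add 2 hours 5 minutes layover in Istanbul → 12:50 PM UTC.
Add 4 hours and 9 minutes leg 2 → 4:59 PM UTC.
Add 7 hours and 10 minutes layover in Saltmere → 12:09 AM UTC (Nov 19).
Add 1 hour 45 minutes leg 3 → 1:54 AM UTC.
Midway is UTC−11:00, so local arrival = 1:54 AM − 11:00 = 2:54 PM on Nov 18.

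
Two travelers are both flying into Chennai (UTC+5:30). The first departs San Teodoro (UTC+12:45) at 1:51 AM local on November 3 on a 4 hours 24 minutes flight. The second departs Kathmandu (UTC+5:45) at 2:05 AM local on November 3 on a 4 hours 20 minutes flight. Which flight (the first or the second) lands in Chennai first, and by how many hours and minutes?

the first, by 7 hours 10 minutes

Flight 1 in UTC: 1:51 AM − 12:45 = 1:06 PM on Nov 2.
+4 hours 24 minutes → arrive 5:30 PM UTC on Nov 2.
Flight 2 in UTC: 2:05 AM − 5:45 = 8:20 PM on Nov 2.
+4 hours 20 minutes → arrive 12:40 AM UTC on Nov 3.
Flight 1 lands earlier by 7 hours 10 minutes.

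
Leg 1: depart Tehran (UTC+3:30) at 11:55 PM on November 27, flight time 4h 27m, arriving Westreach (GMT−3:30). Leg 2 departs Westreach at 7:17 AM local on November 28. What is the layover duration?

Convert departure to UTC: 11:55 PM − 3:30 = 8:25 PM UTC on Nov 27.
Add 4 hours 27 minutes flight time → 12:52 AM UTC (Nov 28).
Westreach is UTC−3:30, so local arrival = 12:52 AM − 3:30 = 9:22 PM on Nov 27.
Layover = 7:17 AM − 9:22 PM (+1 day) = 9 hours 55 minutes.

9 hours 55 minutes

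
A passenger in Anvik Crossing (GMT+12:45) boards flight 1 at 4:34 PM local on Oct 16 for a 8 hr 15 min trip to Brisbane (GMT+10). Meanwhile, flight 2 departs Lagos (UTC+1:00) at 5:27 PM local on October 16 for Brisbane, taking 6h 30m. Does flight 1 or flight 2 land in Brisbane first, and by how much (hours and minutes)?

Flight 1 in UTC: 4:34 PM − 12:45 = 3:49 AM on Oct 16.
+8 hours 15 minutes → arrive 12:04 PM UTC on Oct 16.
Flight 2 in UTC: 5:27 PM − 1:00 = 4:27 PM on Oct 16.
+6 hours 30 minutes → arrive 10:57 PM UTC on Oct 16.
Flight 1 lands earlier by 10 hours 53 minutes.

the first, by 10 hours 53 minutes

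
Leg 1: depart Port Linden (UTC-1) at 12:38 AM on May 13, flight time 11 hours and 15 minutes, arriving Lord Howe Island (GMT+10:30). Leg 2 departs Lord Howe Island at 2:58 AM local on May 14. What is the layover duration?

Convert departure to UTC: 12:38 AM + 1:00 = 1:38 AM UTC on May 13.
Add 11 hours and 15 minutes flight time → 12:53 PM UTC.
Lord Howe Island is UTC+10:30, so local arrival = 12:53 PM + 10:30 = 11:23 PM on May 13.
Layover = 2:58 AM − 11:23 PM (+1 day) = 3 hours 35 minutes.

3 hours 35 minutes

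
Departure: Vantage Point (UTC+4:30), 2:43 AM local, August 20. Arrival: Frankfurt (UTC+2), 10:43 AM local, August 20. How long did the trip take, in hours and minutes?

Departure in UTC: 2:43 AM − 4:30 = 10:13 PM on Aug 19.
Arrival in UTC: 10:43 AM − 2:00 = 8:43 AM on Aug 20.
Elapsed = 8:43 AM − 10:13 PM (+1 day) = 10 hours 30 minutes.

10 hours 30 minutes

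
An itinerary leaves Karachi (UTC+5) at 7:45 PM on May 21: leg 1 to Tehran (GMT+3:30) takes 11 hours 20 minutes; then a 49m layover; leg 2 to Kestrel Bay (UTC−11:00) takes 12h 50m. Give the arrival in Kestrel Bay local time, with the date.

Convert departure to UTC: 7:45 PM − 5:00 = 2:45 PM UTC on May 21.
Add 11 hours 20 minutes leg 1 → 2:05 AM UTC (May 22).
Add 49 minutes layover in Tehran → 2:54 AM UTC.
Add 12 hours 50 minutes leg 2 → 3:44 PM UTC.
Kestrel Bay is UTC−11:00, so local arrival = 3:44 PM − 11:00 = 4:44 AM on May 22.

4:44 AM on May 22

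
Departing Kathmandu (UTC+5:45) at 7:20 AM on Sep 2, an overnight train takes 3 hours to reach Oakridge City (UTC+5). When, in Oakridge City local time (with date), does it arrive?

9:35 AM on September 2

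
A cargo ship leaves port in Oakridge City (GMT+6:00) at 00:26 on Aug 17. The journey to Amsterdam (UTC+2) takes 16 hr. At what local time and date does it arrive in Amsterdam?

12:26 on August 17

Convert departure to UTC: 00:26 − 6:00 = 18:26 UTC on Aug 16.
Add 16 hours travel time → 10:26 UTC (Aug 17).
Amsterdam is UTC+2:00, so local arrival = 10:26 + 2:00 = 12:26 on Aug 17.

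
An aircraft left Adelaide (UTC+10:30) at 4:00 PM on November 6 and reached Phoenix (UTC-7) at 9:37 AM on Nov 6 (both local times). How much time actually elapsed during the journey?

11 hours 7 minutes

Departure in UTC: 4:00 PM − 10:30 = 5:30 AM on Nov 6.
Arrival in UTC: 9:37 AM + 7:00 = 4:37 PM on Nov 6.
Elapsed = 4:37 PM − 5:30 AM = 11 hours 7 minutes.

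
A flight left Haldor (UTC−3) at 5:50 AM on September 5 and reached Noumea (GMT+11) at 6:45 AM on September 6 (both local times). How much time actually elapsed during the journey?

Departure in UTC: 5:50 AM + 3:00 = 8:50 AM on Sep 5.
Arrival in UTC: 6:45 AM − 11:00 = 7:45 PM on Sep 5.
Elapsed = 7:45 PM − 8:50 AM = 10 hours 55 minutes.

10 hours 55 minutes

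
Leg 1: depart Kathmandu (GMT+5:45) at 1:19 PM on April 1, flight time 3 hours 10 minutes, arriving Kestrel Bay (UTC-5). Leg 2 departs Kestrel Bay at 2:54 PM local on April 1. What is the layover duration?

Convert departure to UTC: 1:19 PM − 5:45 = 7:34 AM UTC on Apr 1.
Add 3 hours 10 minutes flight time → 10:44 AM UTC.
Kestrel Bay is UTC−5:00, so local arrival = 10:44 AM − 5:00 = 5:44 AM on Apr 1.
Layover = 2:54 PM − 5:44 AM = 9 hours 10 minutes.

9 hours 10 minutes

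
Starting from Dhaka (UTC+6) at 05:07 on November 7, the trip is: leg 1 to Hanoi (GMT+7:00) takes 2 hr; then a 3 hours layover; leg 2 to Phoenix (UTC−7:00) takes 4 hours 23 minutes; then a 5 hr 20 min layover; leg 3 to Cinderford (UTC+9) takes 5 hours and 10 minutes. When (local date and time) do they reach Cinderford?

04:00 on November 8

Convert departure to UTC: 05:07 − 6:00 = 23:07 UTC on Nov 6.
Add 2 hours leg 1 → 01:07 UTC (Nov 7).
Add 3 hours layover in Hanoi → 04:07 UTC.
Add 4 hours 23 minutes leg 2 → 08:30 UTC.
Add 5 hours 20 minutes layover in Phoenix → 13:50 UTC.
Add 5 hours 10 minutes leg 3 → 19:00 UTC.
Cinderford is UTC+9:00, so local arrival = 19:00 + 9:00 = 04:00 on Nov 8.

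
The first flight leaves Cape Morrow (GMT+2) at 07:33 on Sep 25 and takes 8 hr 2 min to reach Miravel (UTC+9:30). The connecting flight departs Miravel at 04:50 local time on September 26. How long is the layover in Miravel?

Convert departure to UTC: 07:33 − 2:00 = 05:33 UTC on Sep 25.
Add 8 hours 2 minutes flight time → 13:35 UTC.
Miravel is UTC+9:30, so local arrival = 13:35 + 9:30 = 23:05 on Sep 25.
Layover = 04:50 − 23:05 (+1 day) = 5 hours 45 minutes.

5 hours 45 minutes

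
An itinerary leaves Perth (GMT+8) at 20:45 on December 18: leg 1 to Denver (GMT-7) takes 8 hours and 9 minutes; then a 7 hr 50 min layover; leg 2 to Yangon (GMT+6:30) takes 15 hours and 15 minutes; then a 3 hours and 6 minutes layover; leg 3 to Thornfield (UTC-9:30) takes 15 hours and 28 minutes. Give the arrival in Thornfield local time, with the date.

05:03 on Dec 20

Convert departure to UTC: 20:45 − 8:00 = 12:45 UTC on Dec 18.
Add 8 hours and 9 minutes leg 1 → 20:54 UTC.
Add 7 hours and 50 minutes layover in Denver → 04:44 UTC (Dec 19).
Add 15 hours 15 minutes leg 2 → 19:59 UTC.
Add 3 hours 6 minutes layover in Yangon → 23:05 UTC.
Add 15 hours and 28 minutes leg 3 → 14:33 UTC (Dec 20).
Thornfield is UTC−9:30, so local arrival = 14:33 − 9:30 = 05:03 on Dec 20.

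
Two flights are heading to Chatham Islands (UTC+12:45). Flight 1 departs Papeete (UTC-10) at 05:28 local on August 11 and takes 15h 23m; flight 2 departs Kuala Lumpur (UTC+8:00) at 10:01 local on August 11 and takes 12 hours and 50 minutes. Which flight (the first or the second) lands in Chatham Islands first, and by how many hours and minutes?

Flight 1 in UTC: 05:28 + 10:00 = 15:28 on Aug 11.
+15 hours 23 minutes → arrive 06:51 UTC on Aug 12.
Flight 2 in UTC: 10:01 − 8:00 = 02:01 on Aug 11.
+12 hours and 50 minutes → arrive 14:51 UTC on Aug 11.
Flight 2 lands earlier by 16 hours.

the second, by 16 hours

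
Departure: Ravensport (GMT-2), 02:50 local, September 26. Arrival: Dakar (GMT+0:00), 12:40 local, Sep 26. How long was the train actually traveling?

Departure in UTC: 02:50 + 2:00 = 04:50 on Sep 26.
Arrival is already UTC: 12:40 on Sep 26.
Elapsed = 12:40 − 04:50 = 7 hours 50 minutes.

7 hours 50 minutes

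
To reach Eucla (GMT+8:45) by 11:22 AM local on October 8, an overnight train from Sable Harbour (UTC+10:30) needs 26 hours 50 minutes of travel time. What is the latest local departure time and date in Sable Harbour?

10:17 AM on Oct 7

Target arrival in UTC: 11:22 AM − 8:45 = 2:37 AM on Oct 8.
Subtract 26 hours and 50 minutes → departure 11:47 PM UTC on Oct 6.
Sable Harbour is UTC+10:30: 11:47 PM + 10:30 = 10:17 AM on Oct 7.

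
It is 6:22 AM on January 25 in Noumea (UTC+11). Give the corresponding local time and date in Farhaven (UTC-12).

In UTC: 6:22 AM − 11:00 = 7:22 PM on Jan 24.
Farhaven is UTC−12:00: 7:22 PM − 12:00 = 7:22 AM on Jan 24.

7:22 AM on January 24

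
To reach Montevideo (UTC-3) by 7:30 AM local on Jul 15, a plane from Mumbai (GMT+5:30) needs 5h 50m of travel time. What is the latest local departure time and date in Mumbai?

10:10 AM on July 15

Target arrival in UTC: 7:30 AM + 3:00 = 10:30 AM on Jul 15.
Subtract 5 hours and 50 minutes → departure 4:40 AM UTC on Jul 15.
Mumbai is UTC+5:30: 4:40 AM + 5:30 = 10:10 AM on Jul 15.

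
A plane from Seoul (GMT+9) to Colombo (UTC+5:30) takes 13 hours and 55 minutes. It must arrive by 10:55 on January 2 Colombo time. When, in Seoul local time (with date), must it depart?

00:30 on January 2

Target arrival in UTC: 10:55 − 5:30 = 05:25 on Jan 2.
Subtract 13 hours 55 minutes → departure 15:30 UTC on Jan 1.
Seoul is UTC+9:00: 15:30 + 9:00 = 00:30 on Jan 2.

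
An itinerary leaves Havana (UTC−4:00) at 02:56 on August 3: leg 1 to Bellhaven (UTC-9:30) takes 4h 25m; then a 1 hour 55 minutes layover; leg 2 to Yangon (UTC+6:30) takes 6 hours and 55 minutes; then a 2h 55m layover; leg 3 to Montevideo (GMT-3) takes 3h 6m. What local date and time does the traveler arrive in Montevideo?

23:12 on August 3

Convert departure to UTC: 02:56 + 4:00 = 06:56 UTC on Aug 3.
Add 4 hours and 25 minutes leg 1 → 11:21 UTC.
Add 1 hour 55 minutes layover in Bellhaven → 13:16 UTC.
Add 6 hours and 55 minutes leg 2 → 20:11 UTC.
Add 2 hours and 55 minutes layover in Yangon → 23:06 UTC.
Add 3 hours and 6 minutes leg 3 → 02:12 UTC (Aug 4).
Montevideo is UTC−3:00, so local arrival = 02:12 − 3:00 = 23:12 on Aug 3.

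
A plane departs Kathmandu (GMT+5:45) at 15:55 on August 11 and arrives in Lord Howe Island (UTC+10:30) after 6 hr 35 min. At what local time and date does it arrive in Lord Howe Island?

03:15 on August 12

Convert departure to UTC: 15:55 − 5:45 = 10:10 UTC on Aug 11.
Add 6 hours and 35 minutes travel time → 16:45 UTC.
Lord Howe Island is UTC+10:30, so local arrival = 16:45 + 10:30 = 03:15 on Aug 12.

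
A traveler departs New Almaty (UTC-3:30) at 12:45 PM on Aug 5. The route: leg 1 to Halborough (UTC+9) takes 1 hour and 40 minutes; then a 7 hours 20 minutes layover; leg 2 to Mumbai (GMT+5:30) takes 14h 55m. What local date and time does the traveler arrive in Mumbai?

9:40 PM on August 6

Convert departure to UTC: 12:45 PM + 3:30 = 4:15 PM UTC on Aug 5.
Add 1 hour and 40 minutes leg 1 → 5:55 PM UTC.
Add 7 hours and 20 minutes layover in Halborough → 1:15 AM UTC (Aug 6).
Add 14 hours and 55 minutes leg 2 → 4:10 PM UTC.
Mumbai is UTC+5:30, so local arrival = 4:10 PM + 5:30 = 9:40 PM on Aug 6.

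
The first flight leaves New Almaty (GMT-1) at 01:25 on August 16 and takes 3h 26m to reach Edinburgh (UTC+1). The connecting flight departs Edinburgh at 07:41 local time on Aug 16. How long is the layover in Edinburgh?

50 minutes

Convert departure to UTC: 01:25 + 1:00 = 02:25 UTC on Aug 16.
Add 3 hours 26 minutes flight time → 05:51 UTC.
Edinburgh is UTC+1:00, so local arrival = 05:51 + 1:00 = 06:51 on Aug 16.
Layover = 07:41 − 06:51 = 50 minutes.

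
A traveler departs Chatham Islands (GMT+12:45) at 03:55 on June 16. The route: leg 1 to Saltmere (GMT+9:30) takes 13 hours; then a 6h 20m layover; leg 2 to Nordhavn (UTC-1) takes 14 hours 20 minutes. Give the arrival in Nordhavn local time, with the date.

23:50 on June 16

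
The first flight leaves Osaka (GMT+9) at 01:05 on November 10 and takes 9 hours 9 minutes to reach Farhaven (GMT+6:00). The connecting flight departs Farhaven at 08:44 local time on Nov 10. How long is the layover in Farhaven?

Convert departure to UTC: 01:05 − 9:00 = 16:05 UTC on Nov 9.
Add 9 hours and 9 minutes flight time → 01:14 UTC (Nov 10).
Farhaven is UTC+6:00, so local arrival = 01:14 + 6:00 = 07:14 on Nov 10.
Layover = 08:44 − 07:14 = 1 hour 30 minutes.

1 hour 30 minutes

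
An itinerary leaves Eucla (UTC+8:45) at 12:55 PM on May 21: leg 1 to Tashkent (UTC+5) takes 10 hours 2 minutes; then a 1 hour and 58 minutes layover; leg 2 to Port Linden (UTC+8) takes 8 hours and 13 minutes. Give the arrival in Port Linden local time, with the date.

Convert departure to UTC: 12:55 PM − 8:45 = 4:10 AM UTC on May 21.
Add 10 hours 2 minutes leg 1 → 2:12 PM UTC.
Add 1 hour and 58 minutes layover in Tashkent → 4:10 PM UTC.
Add 8 hours 13 minutes leg 2 → 12:23 AM UTC (May 22).
Port Linden is UTC+8:00, so local arrival = 12:23 AM + 8:00 = 8:23 AM on May 22.

8:23 AM on May 22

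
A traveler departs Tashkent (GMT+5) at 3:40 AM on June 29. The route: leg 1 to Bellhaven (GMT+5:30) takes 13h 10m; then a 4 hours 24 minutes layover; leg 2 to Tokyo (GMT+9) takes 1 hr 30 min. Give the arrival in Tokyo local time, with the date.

Convert departure to UTC: 3:40 AM − 5:00 = 10:40 PM UTC on Jun 28.
Add 13 hours and 10 minutes leg 1 → 11:50 AM UTC (Jun 29).
Add 4 hours 24 minutes layover in Bellhaven → 4:14 PM UTC.
Add 1 hour 30 minutes leg 2 → 5:44 PM UTC.
Tokyo is UTC+9:00, so local arrival = 5:44 PM + 9:00 = 2:44 AM on Jun 30.

2:44 AM on Jun 30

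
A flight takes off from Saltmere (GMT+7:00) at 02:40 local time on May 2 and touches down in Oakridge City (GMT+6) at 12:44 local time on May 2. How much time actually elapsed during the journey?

Departure in UTC: 02:40 − 7:00 = 19:40 on May 1.
Arrival in UTC: 12:44 − 6:00 = 06:44 on May 2.
Elapsed = 06:44 − 19:40 (+1 day) = 11 hours 4 minutes.

11 hours 4 minutes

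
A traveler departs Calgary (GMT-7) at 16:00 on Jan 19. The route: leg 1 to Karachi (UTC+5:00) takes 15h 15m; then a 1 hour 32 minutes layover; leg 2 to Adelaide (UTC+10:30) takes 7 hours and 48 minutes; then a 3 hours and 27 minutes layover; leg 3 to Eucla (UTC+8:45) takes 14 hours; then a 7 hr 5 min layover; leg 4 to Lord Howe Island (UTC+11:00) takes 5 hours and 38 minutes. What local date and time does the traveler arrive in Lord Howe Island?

Convert departure to UTC: 16:00 + 7:00 = 23:00 UTC on Jan 19.
Add 15 hours and 15 minutes leg 1 → 14:15 UTC (Jan 20).
Add 1 hour and 32 minutes layover in Karachi → 15:47 UTC.
Add 7 hours and 48 minutes leg 2 → 23:35 UTC.
Add 3 hours 27 minutes layover in Adelaide → 03:02 UTC (Jan 21).
Add 14 hours leg 3 → 17:02 UTC.
Add 7 hours 5 minutes layover in Eucla → 00:07 UTC (Jan 22).
Add 5 hours and 38 minutes leg 4 → 05:45 UTC.
Lord Howe Island is UTC+11:00, so local arrival = 05:45 + 11:00 = 16:45 on Jan 22.

16:45 on January 22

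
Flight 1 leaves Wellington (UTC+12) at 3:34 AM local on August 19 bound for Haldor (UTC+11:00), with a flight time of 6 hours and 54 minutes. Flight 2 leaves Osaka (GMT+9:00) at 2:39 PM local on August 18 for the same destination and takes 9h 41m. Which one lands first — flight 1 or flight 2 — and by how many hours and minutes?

Flight 1 in UTC: 3:34 AM − 12:00 = 3:34 PM on Aug 18.
+6 hours 54 minutes → arrive 10:28 PM UTC on Aug 18.
Flight 2 in UTC: 2:39 PM − 9:00 = 5:39 AM on Aug 18.
+9 hours and 41 minutes → arrive 3:20 PM UTC on Aug 18.
Flight 2 lands earlier by 7 hours 8 minutes.

the second, by 7 hours 8 minutes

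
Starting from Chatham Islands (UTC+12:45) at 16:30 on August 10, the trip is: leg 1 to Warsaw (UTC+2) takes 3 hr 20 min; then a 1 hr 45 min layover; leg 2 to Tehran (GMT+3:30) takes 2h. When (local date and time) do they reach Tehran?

14:20 on Aug 10

Convert departure to UTC: 16:30 − 12:45 = 03:45 UTC on Aug 10.
Add 3 hours and 20 minutes leg 1 → 07:05 UTC.
Add 1 hour 45 minutes layover in Warsaw → 08:50 UTC.
Add 2 hours leg 2 → 10:50 UTC.
Tehran is UTC+3:30, so local arrival = 10:50 + 3:30 = 14:20 on Aug 10.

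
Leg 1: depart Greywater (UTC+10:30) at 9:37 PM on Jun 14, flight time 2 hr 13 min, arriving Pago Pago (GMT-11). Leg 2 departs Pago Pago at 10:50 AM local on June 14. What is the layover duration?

8 hours 30 minutes

Convert departure to UTC: 9:37 PM − 10:30 = 11:07 AM UTC on Jun 14.
Add 2 hours and 13 minutes flight time → 1:20 PM UTC.
Pago Pago is UTC−11:00, so local arrival = 1:20 PM − 11:00 = 2:20 AM on Jun 14.
Layover = 10:50 AM − 2:20 AM = 8 hours 30 minutes.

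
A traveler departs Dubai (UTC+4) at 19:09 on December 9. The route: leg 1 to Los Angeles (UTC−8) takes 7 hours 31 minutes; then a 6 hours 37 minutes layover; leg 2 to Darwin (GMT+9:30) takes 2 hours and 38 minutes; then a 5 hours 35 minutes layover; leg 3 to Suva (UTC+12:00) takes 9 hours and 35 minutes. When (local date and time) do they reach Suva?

Convert departure to UTC: 19:09 − 4:00 = 15:09 UTC on Dec 9.
Add 7 hours 31 minutes leg 1 → 22:40 UTC.
Add 6 hours 37 minutes layover in Los Angeles → 05:17 UTC (Dec 10).
Add 2 hours 38 minutes leg 2 → 07:55 UTC.
Add 5 hours and 35 minutes layover in Darwin → 13:30 UTC.
Add 9 hours and 35 minutes leg 3 → 23:05 UTC.
Suva is UTC+12:00, so local arrival = 23:05 + 12:00 = 11:05 on Dec 11.

11:05 on Dec 11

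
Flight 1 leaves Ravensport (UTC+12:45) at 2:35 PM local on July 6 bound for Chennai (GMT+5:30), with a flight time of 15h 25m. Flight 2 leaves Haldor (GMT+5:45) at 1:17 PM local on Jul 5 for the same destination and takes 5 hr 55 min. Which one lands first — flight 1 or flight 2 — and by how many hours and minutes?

the second, by 27 hours 48 minutes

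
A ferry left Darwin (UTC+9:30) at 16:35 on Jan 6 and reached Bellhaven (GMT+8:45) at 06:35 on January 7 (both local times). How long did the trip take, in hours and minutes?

Bellhaven is 0:45 behind Darwin.
Clock-face elapsed time (ignoring zones) is 14 hours.
Actual elapsed = 14 hours + 0:45 = 14 hours 45 minutes.

14 hours 45 minutes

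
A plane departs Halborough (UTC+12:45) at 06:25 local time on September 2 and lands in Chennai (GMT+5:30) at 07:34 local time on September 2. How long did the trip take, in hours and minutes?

8 hours 24 minutes

Departure in UTC: 06:25 − 12:45 = 17:40 on Sep 1.
Arrival in UTC: 07:34 − 5:30 = 02:04 on Sep 2.
Elapsed = 02:04 − 17:40 (+1 day) = 8 hours 24 minutes.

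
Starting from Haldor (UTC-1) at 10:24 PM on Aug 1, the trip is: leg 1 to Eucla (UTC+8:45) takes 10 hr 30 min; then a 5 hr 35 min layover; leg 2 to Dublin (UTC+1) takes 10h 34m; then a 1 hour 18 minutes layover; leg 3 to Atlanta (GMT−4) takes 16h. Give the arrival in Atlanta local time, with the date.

Convert departure to UTC: 10:24 PM + 1:00 = 11:24 PM UTC on Aug 1.
Add 10 hours and 30 minutes leg 1 → 9:54 AM UTC (Aug 2).
Add 5 hours and 35 minutes layover in Eucla → 3:29 PM UTC.
Add 10 hours and 34 minutes leg 2 → 2:03 AM UTC (Aug 3).
Add 1 hour and 18 minutes layover in Dublin → 3:21 AM UTC.
Add 16 hours leg 3 → 7:21 PM UTC.
Atlanta is UTC−4:00, so local arrival = 7:21 PM − 4:00 = 3:21 PM on Aug 3.

3:21 PM on Aug 3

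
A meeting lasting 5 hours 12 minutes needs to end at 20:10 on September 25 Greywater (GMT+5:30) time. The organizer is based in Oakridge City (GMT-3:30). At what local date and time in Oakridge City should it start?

Target end time in UTC: 20:10 − 5:30 = 14:40 on Sep 25.
Subtract 5 hours and 12 minutes → start 09:28 UTC on Sep 25.
Oakridge City is UTC−3:30: 09:28 − 3:30 = 05:58 on Sep 25.

05:58 on Sep 25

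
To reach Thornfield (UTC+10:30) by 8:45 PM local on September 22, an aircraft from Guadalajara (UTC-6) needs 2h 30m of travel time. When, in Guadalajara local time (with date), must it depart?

Target arrival in UTC: 8:45 PM − 10:30 = 10:15 AM on Sep 22.
Subtract 2 hours and 30 minutes → departure 7:45 AM UTC on Sep 22.
Guadalajara is UTC−6:00: 7:45 AM − 6:00 = 1:45 AM on Sep 22.

1:45 AM on September 22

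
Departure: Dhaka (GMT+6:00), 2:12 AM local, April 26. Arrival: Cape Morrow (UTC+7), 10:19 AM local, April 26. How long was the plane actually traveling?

Cape Morrow is 1:00 ahead of Dhaka.
Clock-face elapsed time (ignoring zones) is 8 hours 7 minutes.
Actual elapsed = 8 hours 7 minutes − 1:00 = 7 hours 7 minutes.

7 hours 7 minutes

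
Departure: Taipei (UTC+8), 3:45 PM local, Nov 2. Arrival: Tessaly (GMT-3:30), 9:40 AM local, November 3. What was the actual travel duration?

29 hours 25 minutes

Departure in UTC: 3:45 PM − 8:00 = 7:45 AM on Nov 2.
Arrival in UTC: 9:40 AM + 3:30 = 1:10 PM on Nov 3.
Elapsed = 1:10 PM − 7:45 AM (+1 day) = 29 hours 25 minutes.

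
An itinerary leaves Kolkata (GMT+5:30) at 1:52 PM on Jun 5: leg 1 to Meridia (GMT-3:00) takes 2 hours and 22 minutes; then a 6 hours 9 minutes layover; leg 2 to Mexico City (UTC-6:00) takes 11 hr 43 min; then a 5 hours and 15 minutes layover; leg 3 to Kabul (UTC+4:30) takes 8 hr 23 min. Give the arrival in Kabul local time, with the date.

10:44 PM on June 6

Convert departure to UTC: 1:52 PM − 5:30 = 8:22 AM UTC on Jun 5.
Add 2 hours and 22 minutes leg 1 → 10:44 AM UTC.
Add 6 hours and 9 minutes layover in Meridia → 4:53 PM UTC.
Add 11 hours 43 minutes leg 2 → 4:36 AM UTC (Jun 6).
Add 5 hours 15 minutes layover in Mexico City → 9:51 AM UTC.
Add 8 hours and 23 minutes leg 3 → 6:14 PM UTC.
Kabul is UTC+4:30, so local arrival = 6:14 PM + 4:30 = 10:44 PM on Jun 6.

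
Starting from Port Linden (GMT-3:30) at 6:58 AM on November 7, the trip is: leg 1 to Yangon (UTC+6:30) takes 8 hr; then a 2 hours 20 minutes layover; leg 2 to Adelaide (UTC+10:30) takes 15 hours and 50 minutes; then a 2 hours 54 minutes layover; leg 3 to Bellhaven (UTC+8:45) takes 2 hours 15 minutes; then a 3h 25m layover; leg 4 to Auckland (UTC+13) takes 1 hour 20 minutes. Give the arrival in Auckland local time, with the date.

Convert departure to UTC: 6:58 AM + 3:30 = 10:28 AM UTC on Nov 7.
Add 8 hours leg 1 → 6:28 PM UTC.
Add 2 hours and 20 minutes layover in Yangon → 8:48 PM UTC.
Add 15 hours and 50 minutes leg 2 → 12:38 PM UTC (Nov 8).
Add 2 hours and 54 minutes layover in Adelaide → 3:32 PM UTC.
Add 2 hours and 15 minutes leg 3 → 5:47 PM UTC.
Add 3 hours 25 minutes layover in Bellhaven → 9:12 PM UTC.
Add 1 hour and 20 minutes leg 4 → 10:32 PM UTC.
Auckland is UTC+13:00, so local arrival = 10:32 PM + 13:00 = 11:32 AM on Nov 9.

11:32 AM on November 9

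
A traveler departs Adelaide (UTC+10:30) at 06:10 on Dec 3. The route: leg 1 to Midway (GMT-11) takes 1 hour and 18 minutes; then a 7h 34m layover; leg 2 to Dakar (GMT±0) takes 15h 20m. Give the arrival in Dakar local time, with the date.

19:52 on Dec 3

Convert departure to UTC: 06:10 − 10:30 = 19:40 UTC on Dec 2.
Add 1 hour 18 minutes leg 1 → 20:58 UTC.
Add 7 hours and 34 minutes layover in Midway → 04:32 UTC (Dec 3).
Add 15 hours 20 minutes leg 2 → 19:52 UTC.
Dakar is UTC+0, so local arrival is the same: 19:52 on Dec 3.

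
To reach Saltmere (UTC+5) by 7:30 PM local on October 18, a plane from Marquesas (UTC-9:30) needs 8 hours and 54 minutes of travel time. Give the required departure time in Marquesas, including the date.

8:06 PM on October 17

Target arrival in UTC: 7:30 PM − 5:00 = 2:30 PM on Oct 18.
Subtract 8 hours 54 minutes → departure 5:36 AM UTC on Oct 18.
Marquesas is UTC−9:30: 5:36 AM − 9:30 = 8:06 PM on Oct 17.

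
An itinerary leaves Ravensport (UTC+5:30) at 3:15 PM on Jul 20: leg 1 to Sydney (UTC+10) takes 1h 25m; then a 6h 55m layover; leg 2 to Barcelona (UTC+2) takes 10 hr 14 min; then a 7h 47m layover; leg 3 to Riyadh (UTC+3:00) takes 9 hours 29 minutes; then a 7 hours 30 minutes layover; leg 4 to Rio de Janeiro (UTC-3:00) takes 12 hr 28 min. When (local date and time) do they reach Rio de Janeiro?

2:33 PM on Jul 22

Convert departure to UTC: 3:15 PM − 5:30 = 9:45 AM UTC on Jul 20.
Add 1 hour and 25 minutes leg 1 → 11:10 AM UTC.
Add 6 hours and 55 minutes layover in Sydney → 6:05 PM UTC.
Add 10 hours and 14 minutes leg 2 → 4:19 AM UTC (Jul 21).
Add 7 hours and 47 minutes layover in Barcelona → 12:06 PM UTC.
Add 9 hours 29 minutes leg 3 → 9:35 PM UTC.
Add 7 hours 30 minutes layover in Riyadh → 5:05 AM UTC (Jul 22).
Add 12 hours and 28 minutes leg 4 → 5:33 PM UTC.
Rio de Janeiro is UTC−3:00, so local arrival = 5:33 PM − 3:00 = 2:33 PM on Jul 22.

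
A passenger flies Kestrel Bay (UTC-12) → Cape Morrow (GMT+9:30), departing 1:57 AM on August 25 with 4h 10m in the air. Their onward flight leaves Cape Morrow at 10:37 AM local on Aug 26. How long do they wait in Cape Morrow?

Convert departure to UTC: 1:57 AM + 12:00 = 1:57 PM UTC on Aug 25.
Add 4 hours 10 minutes flight time → 6:07 PM UTC.
Cape Morrow is UTC+9:30, so local arrival = 6:07 PM + 9:30 = 3:37 AM on Aug 26.
Layover = 10:37 AM − 3:37 AM = 7 hours.

7 hours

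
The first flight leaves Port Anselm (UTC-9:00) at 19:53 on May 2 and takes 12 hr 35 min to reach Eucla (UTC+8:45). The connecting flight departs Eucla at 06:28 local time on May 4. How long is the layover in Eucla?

4 hours 15 minutes

Convert departure to UTC: 19:53 + 9:00 = 04:53 UTC on May 3.
Add 12 hours 35 minutes flight time → 17:28 UTC.
Eucla is UTC+8:45, so local arrival = 17:28 + 8:45 = 02:13 on May 4.
Layover = 06:28 − 02:13 = 4 hours 15 minutes.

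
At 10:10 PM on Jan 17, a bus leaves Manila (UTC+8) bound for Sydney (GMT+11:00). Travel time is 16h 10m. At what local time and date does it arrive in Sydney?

5:20 PM on January 18

Convert departure to UTC: 10:10 PM − 8:00 = 2:10 PM UTC on Jan 17.
Add 16 hours 10 minutes travel time → 6:20 AM UTC (Jan 18).
Sydney is UTC+11:00, so local arrival = 6:20 AM + 11:00 = 5:20 PM on Jan 18.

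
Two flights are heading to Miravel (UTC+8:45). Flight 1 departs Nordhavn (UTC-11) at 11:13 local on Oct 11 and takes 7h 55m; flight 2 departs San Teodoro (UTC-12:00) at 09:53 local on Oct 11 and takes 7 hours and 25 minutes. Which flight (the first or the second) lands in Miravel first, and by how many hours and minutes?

the second, by 50 minutes

Flight 1 in UTC: 11:13 + 11:00 = 22:13 on Oct 11.
+7 hours and 55 minutes → arrive 06:08 UTC on Oct 12.
Flight 2 in UTC: 09:53 + 12:00 = 21:53 on Oct 11.
+7 hours and 25 minutes → arrive 05:18 UTC on Oct 12.
Flight 2 lands earlier by 50 minutes.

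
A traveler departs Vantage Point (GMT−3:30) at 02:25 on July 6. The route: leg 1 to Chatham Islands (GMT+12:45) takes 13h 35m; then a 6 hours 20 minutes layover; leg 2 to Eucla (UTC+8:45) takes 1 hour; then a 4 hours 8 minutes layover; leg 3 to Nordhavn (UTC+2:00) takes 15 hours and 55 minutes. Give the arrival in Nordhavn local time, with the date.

00:53 on July 8

Convert departure to UTC: 02:25 + 3:30 = 05:55 UTC on Jul 6.
Add 13 hours 35 minutes leg 1 → 19:30 UTC.
Add 6 hours and 20 minutes layover in Chatham Islands → 01:50 UTC (Jul 7).
Add 1 hour leg 2 → 02:50 UTC.
Add 4 hours and 8 minutes layover in Eucla → 06:58 UTC.
Add 15 hours 55 minutes leg 3 → 22:53 UTC.
Nordhavn is UTC+2:00, so local arrival = 22:53 + 2:00 = 00:53 on Jul 8.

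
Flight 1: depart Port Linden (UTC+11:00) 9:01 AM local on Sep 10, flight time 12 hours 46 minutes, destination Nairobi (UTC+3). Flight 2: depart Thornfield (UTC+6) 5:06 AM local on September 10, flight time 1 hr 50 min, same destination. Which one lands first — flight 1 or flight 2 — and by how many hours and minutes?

the second, by 9 hours 51 minutes

Flight 1 in UTC: 9:01 AM − 11:00 = 10:01 PM on Sep 9.
+12 hours and 46 minutes → arrive 10:47 AM UTC on Sep 10.
Flight 2 in UTC: 5:06 AM − 6:00 = 11:06 PM on Sep 9.
+1 hour 50 minutes → arrive 12:56 AM UTC on Sep 10.
Flight 2 lands earlier by 9 hours 51 minutes.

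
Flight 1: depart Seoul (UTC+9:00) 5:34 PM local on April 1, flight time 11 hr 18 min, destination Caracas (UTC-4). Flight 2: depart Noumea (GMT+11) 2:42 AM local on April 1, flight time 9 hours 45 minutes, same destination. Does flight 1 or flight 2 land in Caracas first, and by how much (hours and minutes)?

the second, by 18 hours 25 minutes

Flight 1 in UTC: 5:34 PM − 9:00 = 8:34 AM on Apr 1.
+11 hours 18 minutes → arrive 7:52 PM UTC on Apr 1.
Flight 2 in UTC: 2:42 AM − 11:00 = 3:42 PM on Mar 31.
+9 hours 45 minutes → arrive 1:27 AM UTC on Apr 1.
Flight 2 lands earlier by 18 hours 25 minutes.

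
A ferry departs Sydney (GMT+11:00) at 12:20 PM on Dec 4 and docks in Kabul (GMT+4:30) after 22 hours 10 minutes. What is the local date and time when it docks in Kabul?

4:00 AM on December 5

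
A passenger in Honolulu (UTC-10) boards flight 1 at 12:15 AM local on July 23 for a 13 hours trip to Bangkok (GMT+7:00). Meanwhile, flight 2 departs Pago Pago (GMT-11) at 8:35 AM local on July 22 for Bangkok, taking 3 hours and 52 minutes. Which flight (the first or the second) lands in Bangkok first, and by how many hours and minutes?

the second, by 23 hours 48 minutes

Flight 1 in UTC: 12:15 AM + 10:00 = 10:15 AM on Jul 23.
+13 hours → arrive 11:15 PM UTC on Jul 23.
Flight 2 in UTC: 8:35 AM + 11:00 = 7:35 PM on Jul 22.
+3 hours 52 minutes → arrive 11:27 PM UTC on Jul 22.
Flight 2 lands earlier by 23 hours 48 minutes.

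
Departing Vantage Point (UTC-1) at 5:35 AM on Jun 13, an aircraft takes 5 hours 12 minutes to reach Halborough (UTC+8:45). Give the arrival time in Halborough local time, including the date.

Halborough is 9:45 ahead of Vantage Point.
After 5 hours 12 minutes it is 10:47 AM in Vantage Point.
Shift by the zone difference: 10:47 AM + 9:45 = 8:32 PM on Jun 13 in Halborough.

8:32 PM on Jun 13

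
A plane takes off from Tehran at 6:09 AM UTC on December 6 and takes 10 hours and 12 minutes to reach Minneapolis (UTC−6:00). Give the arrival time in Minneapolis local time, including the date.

Departure is given in UTC: 6:09 AM on Dec 6.
Add 10 hours and 12 minutes → 4:21 PM UTC.
Minneapolis is UTC−6:00: 4:21 PM − 6:00 = 10:21 AM on Dec 6.

10:21 AM on December 6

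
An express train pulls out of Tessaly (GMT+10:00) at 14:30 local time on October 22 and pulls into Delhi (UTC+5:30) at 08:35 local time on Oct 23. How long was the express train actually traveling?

Delhi is 4:30 behind Tessaly.
Clock-face elapsed time (ignoring zones) is 18 hours 5 minutes.
Actual elapsed = 18 hours 5 minutes + 4:30 = 22 hours 35 minutes.

22 hours 35 minutes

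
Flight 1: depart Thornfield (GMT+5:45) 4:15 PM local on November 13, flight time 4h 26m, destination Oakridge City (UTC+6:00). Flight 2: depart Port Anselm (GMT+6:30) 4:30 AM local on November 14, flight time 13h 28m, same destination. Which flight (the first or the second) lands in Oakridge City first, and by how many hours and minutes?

Flight 1 in UTC: 4:15 PM − 5:45 = 10:30 AM on Nov 13.
+4 hours 26 minutes → arrive 2:56 PM UTC on Nov 13.
Flight 2 in UTC: 4:30 AM − 6:30 = 10:00 PM on Nov 13.
+13 hours and 28 minutes → arrive 11:28 AM UTC on Nov 14.
Flight 1 lands earlier by 20 hours 32 minutes.

the first, by 20 hours 32 minutes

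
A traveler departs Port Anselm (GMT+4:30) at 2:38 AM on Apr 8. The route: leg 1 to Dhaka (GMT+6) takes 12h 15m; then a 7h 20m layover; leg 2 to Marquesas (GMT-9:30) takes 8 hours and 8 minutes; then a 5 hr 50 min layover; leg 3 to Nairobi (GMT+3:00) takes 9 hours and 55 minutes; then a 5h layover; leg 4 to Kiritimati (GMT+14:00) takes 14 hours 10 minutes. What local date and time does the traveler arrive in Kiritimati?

Convert departure to UTC: 2:38 AM − 4:30 = 10:08 PM UTC on Apr 7.
Add 12 hours and 15 minutes leg 1 → 10:23 AM UTC (Apr 8).
Add 7 hours 20 minutes layover in Dhaka → 5:43 PM UTC.
Add 8 hours and 8 minutes leg 2 → 1:51 AM UTC (Apr 9).
Add 5 hours 50 minutes layover in Marquesas → 7:41 AM UTC.
Add 9 hours and 55 minutes leg 3 → 5:36 PM UTC.
Add 5 hours layover in Nairobi → 10:36 PM UTC.
Add 14 hours and 10 minutes leg 4 → 12:46 PM UTC (Apr 10).
Kiritimati is UTC+14:00, so local arrival = 12:46 PM + 14:00 = 2:46 AM on Apr 11.

2:46 AM on Apr 11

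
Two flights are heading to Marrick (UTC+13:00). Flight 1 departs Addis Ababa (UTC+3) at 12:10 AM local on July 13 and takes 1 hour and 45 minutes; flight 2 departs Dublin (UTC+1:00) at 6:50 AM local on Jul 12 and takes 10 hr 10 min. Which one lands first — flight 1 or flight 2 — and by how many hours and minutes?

Flight 1 in UTC: 12:10 AM − 3:00 = 9:10 PM on Jul 12.
+1 hour 45 minutes → arrive 10:55 PM UTC on Jul 12.
Flight 2 in UTC: 6:50 AM − 1:00 = 5:50 AM on Jul 12.
+10 hours 10 minutes → arrive 4:00 PM UTC on Jul 12.
Flight 2 lands earlier by 6 hours 55 minutes.

the second, by 6 hours 55 minutes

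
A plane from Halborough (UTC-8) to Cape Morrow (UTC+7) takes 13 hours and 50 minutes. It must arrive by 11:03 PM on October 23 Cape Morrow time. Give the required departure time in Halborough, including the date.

Target arrival in UTC: 11:03 PM − 7:00 = 4:03 PM on Oct 23.
Subtract 13 hours and 50 minutes → departure 2:13 AM UTC on Oct 23.
Halborough is UTC−8:00: 2:13 AM − 8:00 = 6:13 PM on Oct 22.

6:13 PM on Oct 22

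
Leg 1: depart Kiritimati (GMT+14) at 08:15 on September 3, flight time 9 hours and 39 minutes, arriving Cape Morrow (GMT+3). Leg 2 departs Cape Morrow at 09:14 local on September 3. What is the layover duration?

2 hours 20 minutes

Convert departure to UTC: 08:15 − 14:00 = 18:15 UTC on Sep 2.
Add 9 hours 39 minutes flight time → 03:54 UTC (Sep 3).
Cape Morrow is UTC+3:00, so local arrival = 03:54 + 3:00 = 06:54 on Sep 3.
Layover = 09:14 − 06:54 = 2 hours 20 minutes.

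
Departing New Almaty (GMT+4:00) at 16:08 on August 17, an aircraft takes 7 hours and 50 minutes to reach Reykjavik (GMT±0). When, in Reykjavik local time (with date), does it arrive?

19:58 on August 17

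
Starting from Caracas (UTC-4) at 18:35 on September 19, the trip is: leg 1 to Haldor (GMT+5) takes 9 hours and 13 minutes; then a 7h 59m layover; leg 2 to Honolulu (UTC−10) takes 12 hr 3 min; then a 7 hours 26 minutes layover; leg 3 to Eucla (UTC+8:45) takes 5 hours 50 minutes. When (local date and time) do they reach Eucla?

01:51 on Sep 22

Convert departure to UTC: 18:35 + 4:00 = 22:35 UTC on Sep 19.
Add 9 hours 13 minutes leg 1 → 07:48 UTC (Sep 20).
Add 7 hours and 59 minutes layover in Haldor → 15:47 UTC.
Add 12 hours and 3 minutes leg 2 → 03:50 UTC (Sep 21).
Add 7 hours and 26 minutes layover in Honolulu → 11:16 UTC.
Add 5 hours and 50 minutes leg 3 → 17:06 UTC.
Eucla is UTC+8:45, so local arrival = 17:06 + 8:45 = 01:51 on Sep 22.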